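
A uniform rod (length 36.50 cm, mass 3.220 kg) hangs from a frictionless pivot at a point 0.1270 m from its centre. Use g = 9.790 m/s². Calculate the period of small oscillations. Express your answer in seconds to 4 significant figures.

For a physical pendulum T = 2π√(I/(mgd)), with d = 0.12700 m from pivot to centre of mass.
I_cm = mL²/12 = 3.220 × 0.3650²/12 = 0.035749 kg·m²; I = I_cm + md² = 0.035749 + 3.220 × 0.12700² = 0.087684 kg·m².
T = 2π√(0.087684/(3.220 × 9.790 × 0.12700)) = 0.9299 s.

0.9299 s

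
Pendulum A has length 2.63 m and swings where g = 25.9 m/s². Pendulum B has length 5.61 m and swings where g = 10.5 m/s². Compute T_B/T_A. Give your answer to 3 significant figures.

T = 2π√(L/g), so T_B/T_A = √((L_B/g_B)/(L_A/g_A)) = √((5.61/10.5)/(2.63/25.9)) = 2.29.

2.29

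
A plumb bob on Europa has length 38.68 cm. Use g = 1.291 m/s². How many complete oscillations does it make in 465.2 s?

135

T = 2π√(L/g) = 2π√(0.3868/1.291) = 3.4392 s.
Number of complete oscillations = ⌊465.2/3.4392⌋ = ⌊135.26⌋ = 135.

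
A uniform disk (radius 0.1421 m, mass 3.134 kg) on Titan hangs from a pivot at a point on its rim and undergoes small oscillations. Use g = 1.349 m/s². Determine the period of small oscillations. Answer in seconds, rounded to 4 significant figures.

2.498 s

I_cm = ½mr² = 0.031642 kg·m². The pivot is at distance d = 0.1421 m from the centre of mass.
By the parallel-axis theorem, I = I_cm + md² = 0.031642 + 0.063283 = 0.094925 kg·m².
T = 2π√(I/(mgd)) = 2π√(0.094925/(3.134 × 1.349 × 0.1421)) = 2.498 s.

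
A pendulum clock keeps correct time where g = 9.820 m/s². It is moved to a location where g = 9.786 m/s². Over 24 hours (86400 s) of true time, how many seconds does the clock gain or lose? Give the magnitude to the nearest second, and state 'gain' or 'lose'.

The clock's period scales as T ∝ 1/√g, so T'/T = √(9.820/9.786) = 1.00174.
In 86400 s of true time the clock registers 86400/1.00174 = 86250.3 s, so it loses 150 s.

lose 150 s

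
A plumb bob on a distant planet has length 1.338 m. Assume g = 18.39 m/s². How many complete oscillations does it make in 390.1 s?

T = 2π√(L/g) = 2π√(1.338/18.39) = 1.6948 s.
Number of complete oscillations = ⌊390.1/1.6948⌋ = ⌊230.18⌋ = 230.

230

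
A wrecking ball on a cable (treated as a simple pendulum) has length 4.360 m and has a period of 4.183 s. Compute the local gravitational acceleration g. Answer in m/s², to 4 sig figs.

9.837 m/s²

From T = 2π√(L/g), g = 4π²L/T² = 4π² × 4.360/4.1830² = 9.837 m/s².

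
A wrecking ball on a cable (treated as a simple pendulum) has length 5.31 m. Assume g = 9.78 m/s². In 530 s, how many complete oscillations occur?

T = 2π√(L/g) = 2π√(5.31/9.78) = 4.630 s.
Number of complete oscillations = ⌊530/4.630⌋ = ⌊114.5⌋ = 114.

114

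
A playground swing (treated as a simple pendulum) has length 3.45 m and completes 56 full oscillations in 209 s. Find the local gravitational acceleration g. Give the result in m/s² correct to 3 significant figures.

9.78 m/s²

T = 209/56 = 3.732 s.
From T = 2π√(L/g), g = 4π²L/T² = 4π² × 3.45/3.732² = 9.78 m/s².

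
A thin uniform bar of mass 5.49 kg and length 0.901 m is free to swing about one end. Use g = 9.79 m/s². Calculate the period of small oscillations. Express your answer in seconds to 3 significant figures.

For a physical pendulum T = 2π√(I/(mgd)), with d = 0.4505 m from pivot to centre of mass.
I_cm = mL²/12 = 5.49 × 0.901²/12 = 0.3714 kg·m²; I = I_cm + md² = 0.3714 + 5.49 × 0.4505² = 1.486 kg·m².
T = 2π√(1.486/(5.49 × 9.79 × 0.4505)) = 1.56 s.

1.56 s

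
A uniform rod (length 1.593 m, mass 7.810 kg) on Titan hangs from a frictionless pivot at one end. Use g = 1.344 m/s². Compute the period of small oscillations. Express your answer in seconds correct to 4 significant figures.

5.585 s

For a physical pendulum T = 2π√(I/(mgd)), with d = 0.79650 m from pivot to centre of mass.
I_cm = mL²/12 = 7.810 × 1.593²/12 = 1.6516 kg·m²; I = I_cm + md² = 1.6516 + 7.810 × 0.79650² = 6.6063 kg·m².
T = 2π√(6.6063/(7.810 × 1.344 × 0.79650)) = 5.585 s.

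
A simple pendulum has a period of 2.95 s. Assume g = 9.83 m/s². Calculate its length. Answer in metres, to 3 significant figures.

From T = 2π√(L/g), L = gT²/(4π²) = 9.83 × 2.950²/(4π²) = 2.17 m.

2.17 m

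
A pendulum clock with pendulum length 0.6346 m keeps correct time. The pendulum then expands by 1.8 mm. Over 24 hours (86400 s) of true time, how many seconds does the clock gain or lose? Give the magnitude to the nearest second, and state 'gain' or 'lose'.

lose 122 s

T ∝ √L, so T'/T = √(0.63640/0.6346) = 1.00142.
In 86400 s of true time the clock registers 86400/1.00142 = 86277.7 s, so it loses 122 s.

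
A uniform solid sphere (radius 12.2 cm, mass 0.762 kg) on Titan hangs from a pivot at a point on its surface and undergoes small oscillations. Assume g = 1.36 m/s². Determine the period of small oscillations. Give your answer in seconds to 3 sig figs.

2.23 s

I_cm = (2/5)mr² = 0.004537 kg·m². The pivot is at distance d = 0.122 m from the centre of mass.
By the parallel-axis theorem, I = I_cm + md² = 0.004537 + 0.01134 = 0.01588 kg·m².
T = 2π√(I/(mgd)) = 2π√(0.01588/(0.762 × 1.36 × 0.122)) = 2.23 s.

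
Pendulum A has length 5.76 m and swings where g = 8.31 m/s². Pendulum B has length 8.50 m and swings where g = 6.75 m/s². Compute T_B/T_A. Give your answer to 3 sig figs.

T = 2π√(L/g), so T_B/T_A = √((L_B/g_B)/(L_A/g_A)) = √((8.50/6.75)/(5.76/8.31)) = 1.35.

1.35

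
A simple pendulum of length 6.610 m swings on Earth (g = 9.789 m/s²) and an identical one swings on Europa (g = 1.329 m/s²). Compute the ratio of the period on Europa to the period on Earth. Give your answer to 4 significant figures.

T ∝ 1/√g, so T₂/T₁ = √(g₁/g₂) = √(9.789/1.329) = 2.714.

2.714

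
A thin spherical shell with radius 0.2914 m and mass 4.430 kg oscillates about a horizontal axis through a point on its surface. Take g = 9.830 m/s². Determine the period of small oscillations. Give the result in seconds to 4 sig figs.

1.397 s

I_cm = (2/3)mr² = 0.25078 kg·m². The pivot is at distance d = 0.2914 m from the centre of mass.
By the parallel-axis theorem, I = I_cm + md² = 0.25078 + 0.37617 = 0.62695 kg·m².
T = 2π√(I/(mgd)) = 2π√(0.62695/(4.430 × 9.830 × 0.2914)) = 1.397 s.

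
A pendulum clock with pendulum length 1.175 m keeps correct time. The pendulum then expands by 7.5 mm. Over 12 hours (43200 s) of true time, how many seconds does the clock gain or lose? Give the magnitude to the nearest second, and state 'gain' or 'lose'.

lose 137 s

T ∝ √L, so T'/T = √(1.18250/1.175) = 1.00319.
In 43200 s of true time the clock registers 43200/1.00319 = 43062.8 s, so it loses 137 s.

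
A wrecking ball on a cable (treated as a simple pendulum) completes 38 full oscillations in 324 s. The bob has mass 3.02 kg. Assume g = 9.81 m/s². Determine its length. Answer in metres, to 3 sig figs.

18.1 m

T = 324/38 = 8.526 s.
From T = 2π√(L/g), L = gT²/(4π²) = 9.81 × 8.526²/(4π²) = 18.1 m.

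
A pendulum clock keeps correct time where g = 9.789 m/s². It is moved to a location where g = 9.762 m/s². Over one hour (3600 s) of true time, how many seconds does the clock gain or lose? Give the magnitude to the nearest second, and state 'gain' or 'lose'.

The clock's period scales as T ∝ 1/√g, so T'/T = √(9.789/9.762) = 1.00138.
In 3600 s of true time the clock registers 3600/1.00138 = 3595.0 s, so it loses 5 s.

lose 5 s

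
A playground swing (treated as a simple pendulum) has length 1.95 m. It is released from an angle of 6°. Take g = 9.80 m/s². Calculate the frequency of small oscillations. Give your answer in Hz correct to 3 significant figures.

0.357 Hz

T = 2π√(L/g) = 2π√(1.95/9.80) = 2.803 s, so f = 1/T = 0.357 Hz.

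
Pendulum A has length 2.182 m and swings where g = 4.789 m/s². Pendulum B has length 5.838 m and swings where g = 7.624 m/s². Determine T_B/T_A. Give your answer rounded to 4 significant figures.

1.296

T = 2π√(L/g), so T_B/T_A = √((L_B/g_B)/(L_A/g_A)) = √((5.838/7.624)/(2.182/4.789)) = 1.296.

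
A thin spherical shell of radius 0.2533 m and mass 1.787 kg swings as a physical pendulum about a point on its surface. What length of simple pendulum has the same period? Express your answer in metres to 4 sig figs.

The equivalent simple-pendulum length is L_eq = I/(md), where I is about the pivot and d = 0.25330 m.
I_cm = (2/3)mR² = 0.076437 kg·m², so I = I_cm + md² = 0.076437 + 0.11466 = 0.19109 kg·m².
L_eq = 0.19109/(1.787 × 0.25330) = 0.4222 m.

0.4222 m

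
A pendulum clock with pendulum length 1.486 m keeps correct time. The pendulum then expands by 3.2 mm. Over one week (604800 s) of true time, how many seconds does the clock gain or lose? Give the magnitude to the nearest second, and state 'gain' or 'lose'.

T ∝ √L, so T'/T = √(1.48920/1.486) = 1.00108.
In 604800 s of true time the clock registers 604800/1.00108 = 604149.9 s, so it loses 650 s.

lose 650 s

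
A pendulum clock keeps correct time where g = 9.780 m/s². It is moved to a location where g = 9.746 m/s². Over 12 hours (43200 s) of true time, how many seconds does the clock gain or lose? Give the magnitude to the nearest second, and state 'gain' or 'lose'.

lose 75 s

The clock's period scales as T ∝ 1/√g, so T'/T = √(9.780/9.746) = 1.00174.
In 43200 s of true time the clock registers 43200/1.00174 = 43124.8 s, so it loses 75 s.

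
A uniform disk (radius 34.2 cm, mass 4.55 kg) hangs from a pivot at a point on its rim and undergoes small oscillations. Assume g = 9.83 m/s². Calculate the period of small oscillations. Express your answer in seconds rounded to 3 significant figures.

I_cm = ½mr² = 0.2661 kg·m². The pivot is at distance d = 0.342 m from the centre of mass.
By the parallel-axis theorem, I = I_cm + md² = 0.2661 + 0.5322 = 0.7983 kg·m².
T = 2π√(I/(mgd)) = 2π√(0.7983/(4.55 × 9.83 × 0.342)) = 1.44 s.

1.44 s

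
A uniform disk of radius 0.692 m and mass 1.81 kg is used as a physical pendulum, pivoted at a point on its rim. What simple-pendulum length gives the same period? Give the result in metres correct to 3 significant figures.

1.04 m

The equivalent simple-pendulum length is L_eq = I/(md), where I is about the pivot and d = 0.6920 m.
I_cm = ½mR² = 0.4334 kg·m², so I = I_cm + md² = 0.4334 + 0.8667 = 1.300 kg·m².
L_eq = 1.300/(1.81 × 0.6920) = 1.04 m.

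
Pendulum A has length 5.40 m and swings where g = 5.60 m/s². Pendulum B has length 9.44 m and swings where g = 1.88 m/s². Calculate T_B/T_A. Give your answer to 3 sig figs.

2.28

T = 2π√(L/g), so T_B/T_A = √((L_B/g_B)/(L_A/g_A)) = √((9.44/1.88)/(5.40/5.60)) = 2.28.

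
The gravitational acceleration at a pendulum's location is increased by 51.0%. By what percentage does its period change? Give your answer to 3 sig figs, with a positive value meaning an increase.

T ∝ 1/√g, so T'/T = 1/√(1.510) = 0.8138.
Percentage change in T = (0.8138 − 1) × 100% = -18.6%.

-18.6%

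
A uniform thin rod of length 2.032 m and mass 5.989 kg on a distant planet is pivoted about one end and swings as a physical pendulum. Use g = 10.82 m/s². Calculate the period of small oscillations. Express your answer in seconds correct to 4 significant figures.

For a physical pendulum T = 2π√(I/(mgd)), with d = 1.0160 m from pivot to centre of mass.
I_cm = mL²/12 = 5.989 × 2.032²/12 = 2.0607 kg·m²; I = I_cm + md² = 2.0607 + 5.989 × 1.0160² = 8.2429 kg·m².
T = 2π√(8.2429/(5.989 × 10.82 × 1.0160)) = 2.223 s.

2.223 s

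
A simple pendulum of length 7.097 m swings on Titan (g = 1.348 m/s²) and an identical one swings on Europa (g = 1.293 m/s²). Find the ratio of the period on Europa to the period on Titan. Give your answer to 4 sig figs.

1.021

T ∝ 1/√g, so T₂/T₁ = √(g₁/g₂) = √(1.348/1.293) = 1.021.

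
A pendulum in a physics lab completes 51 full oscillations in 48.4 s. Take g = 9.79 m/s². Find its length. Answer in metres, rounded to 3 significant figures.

0.223 m

T = 48.4/51 = 0.9490 s.
From T = 2π√(L/g), L = gT²/(4π²) = 9.79 × 0.9490²/(4π²) = 0.223 m.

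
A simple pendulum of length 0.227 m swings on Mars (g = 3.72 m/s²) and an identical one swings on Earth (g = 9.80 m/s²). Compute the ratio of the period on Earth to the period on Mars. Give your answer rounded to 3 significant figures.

0.616

T ∝ 1/√g, so T₂/T₁ = √(g₁/g₂) = √(3.72/9.80) = 0.616.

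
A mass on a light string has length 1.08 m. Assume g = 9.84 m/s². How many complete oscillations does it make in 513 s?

T = 2π√(L/g) = 2π√(1.08/9.84) = 2.082 s.
Number of complete oscillations = ⌊513/2.082⌋ = ⌊246.4⌋ = 246.

246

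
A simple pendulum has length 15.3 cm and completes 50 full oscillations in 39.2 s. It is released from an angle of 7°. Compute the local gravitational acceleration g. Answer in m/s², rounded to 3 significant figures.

T = 39.2/50 = 0.7840 s.
From T = 2π√(L/g), g = 4π²L/T² = 4π² × 0.153/0.7840² = 9.83 m/s².

9.83 m/s²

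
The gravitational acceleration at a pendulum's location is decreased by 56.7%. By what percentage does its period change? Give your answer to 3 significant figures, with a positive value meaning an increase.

52.0%

T ∝ 1/√g, so T'/T = 1/√(0.4330) = 1.520.
Percentage change in T = (1.520 − 1) × 100% = 52.0%.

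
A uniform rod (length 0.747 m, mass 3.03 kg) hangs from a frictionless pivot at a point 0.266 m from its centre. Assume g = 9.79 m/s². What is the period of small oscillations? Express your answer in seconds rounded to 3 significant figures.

For a physical pendulum T = 2π√(I/(mgd)), with d = 0.2660 m from pivot to centre of mass.
I_cm = mL²/12 = 3.03 × 0.747²/12 = 0.1409 kg·m²; I = I_cm + md² = 0.1409 + 3.03 × 0.2660² = 0.3553 kg·m².
T = 2π√(0.3553/(3.03 × 9.79 × 0.2660)) = 1.33 s.

1.33 s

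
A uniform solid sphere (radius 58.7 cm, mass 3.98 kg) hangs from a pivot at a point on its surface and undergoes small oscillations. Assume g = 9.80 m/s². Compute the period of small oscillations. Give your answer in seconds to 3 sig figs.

1.82 s

I_cm = (2/5)mr² = 0.5486 kg·m². The pivot is at distance d = 0.587 m from the centre of mass.
By the parallel-axis theorem, I = I_cm + md² = 0.5486 + 1.371 = 1.920 kg·m².
T = 2π√(I/(mgd)) = 2π√(1.920/(3.98 × 9.80 × 0.587)) = 1.82 s.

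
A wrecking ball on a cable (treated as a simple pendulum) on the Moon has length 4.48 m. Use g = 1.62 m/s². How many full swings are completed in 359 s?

34

T = 2π√(L/g) = 2π√(4.48/1.62) = 10.45 s.
Number of complete oscillations = ⌊359/10.45⌋ = ⌊34.36⌋ = 34.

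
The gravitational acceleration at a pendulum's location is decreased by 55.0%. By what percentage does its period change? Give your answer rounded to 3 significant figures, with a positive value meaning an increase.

T ∝ 1/√g, so T'/T = 1/√(0.4500) = 1.491.
Percentage change in T = (1.491 − 1) × 100% = 49.1%.

49.1%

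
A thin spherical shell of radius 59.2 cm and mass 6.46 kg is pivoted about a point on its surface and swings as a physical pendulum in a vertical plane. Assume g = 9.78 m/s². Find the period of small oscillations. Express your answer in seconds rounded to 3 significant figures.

I_cm = (2/3)mr² = 1.509 kg·m². The pivot is at distance d = 0.592 m from the centre of mass.
By the parallel-axis theorem, I = I_cm + md² = 1.509 + 2.264 = 3.773 kg·m².
T = 2π√(I/(mgd)) = 2π√(3.773/(6.46 × 9.78 × 0.592)) = 2.00 s.

2.00 s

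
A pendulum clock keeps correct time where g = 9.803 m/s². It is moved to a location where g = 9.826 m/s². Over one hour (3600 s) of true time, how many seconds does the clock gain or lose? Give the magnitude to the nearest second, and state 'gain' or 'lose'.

The clock's period scales as T ∝ 1/√g, so T'/T = √(9.803/9.826) = 0.998829.
In 3600 s of true time the clock registers 3600/0.998829 = 3604.2 s, so it gains 4 s.

gain 4 s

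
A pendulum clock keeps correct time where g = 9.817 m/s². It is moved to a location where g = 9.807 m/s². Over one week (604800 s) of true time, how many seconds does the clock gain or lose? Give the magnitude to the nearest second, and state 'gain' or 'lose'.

lose 308 s

The clock's period scales as T ∝ 1/√g, so T'/T = √(9.817/9.807) = 1.00051.
In 604800 s of true time the clock registers 604800/1.00051 = 604491.9 s, so it loses 308 s.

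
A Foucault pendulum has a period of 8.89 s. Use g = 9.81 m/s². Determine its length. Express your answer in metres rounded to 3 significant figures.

19.6 m

From T = 2π√(L/g), L = gT²/(4π²) = 9.81 × 8.890²/(4π²) = 19.6 m.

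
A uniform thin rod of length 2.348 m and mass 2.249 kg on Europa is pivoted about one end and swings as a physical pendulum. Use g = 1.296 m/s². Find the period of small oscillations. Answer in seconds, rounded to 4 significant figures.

6.905 s

For a physical pendulum T = 2π√(I/(mgd)), with d = 1.1740 m from pivot to centre of mass.
I_cm = mL²/12 = 2.249 × 2.348²/12 = 1.0332 kg·m²; I = I_cm + md² = 1.0332 + 2.249 × 1.1740² = 4.1330 kg·m².
T = 2π√(4.1330/(2.249 × 1.296 × 1.1740)) = 6.905 s.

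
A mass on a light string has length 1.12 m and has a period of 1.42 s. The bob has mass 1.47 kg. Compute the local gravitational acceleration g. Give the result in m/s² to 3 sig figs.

21.9 m/s²

From T = 2π√(L/g), g = 4π²L/T² = 4π² × 1.12/1.420² = 21.9 m/s².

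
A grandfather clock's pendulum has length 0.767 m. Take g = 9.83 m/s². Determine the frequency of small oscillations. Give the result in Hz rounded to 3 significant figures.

0.570 Hz

T = 2π√(L/g) = 2π√(0.767/9.83) = 1.755 s, so f = 1/T = 0.570 Hz.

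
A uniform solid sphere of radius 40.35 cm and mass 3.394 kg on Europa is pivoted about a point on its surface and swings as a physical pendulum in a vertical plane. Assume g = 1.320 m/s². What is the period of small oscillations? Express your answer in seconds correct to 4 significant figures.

I_cm = (2/5)mr² = 0.22103 kg·m². The pivot is at distance d = 0.4035 m from the centre of mass.
By the parallel-axis theorem, I = I_cm + md² = 0.22103 + 0.55258 = 0.77362 kg·m².
T = 2π√(I/(mgd)) = 2π√(0.77362/(3.394 × 1.320 × 0.4035)) = 4.110 s.

4.110 s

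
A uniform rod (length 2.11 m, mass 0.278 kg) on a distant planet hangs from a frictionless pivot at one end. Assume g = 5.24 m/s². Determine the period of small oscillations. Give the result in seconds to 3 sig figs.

For a physical pendulum T = 2π√(I/(mgd)), with d = 1.055 m from pivot to centre of mass.
I_cm = mL²/12 = 0.278 × 2.11²/12 = 0.1031 kg·m²; I = I_cm + md² = 0.1031 + 0.278 × 1.055² = 0.4126 kg·m².
T = 2π√(0.4126/(0.278 × 5.24 × 1.055)) = 3.26 s.

3.26 s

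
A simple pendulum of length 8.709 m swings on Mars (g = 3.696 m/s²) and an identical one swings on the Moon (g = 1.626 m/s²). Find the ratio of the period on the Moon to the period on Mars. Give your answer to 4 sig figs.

T ∝ 1/√g, so T₂/T₁ = √(g₁/g₂) = √(3.696/1.626) = 1.508.

1.508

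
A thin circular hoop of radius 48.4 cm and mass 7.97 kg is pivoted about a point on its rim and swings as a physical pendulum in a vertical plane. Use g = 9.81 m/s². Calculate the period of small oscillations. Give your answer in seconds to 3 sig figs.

I_cm = mr² = 1.867 kg·m². The pivot is at distance d = 0.484 m from the centre of mass.
By the parallel-axis theorem, I = I_cm + md² = 1.867 + 1.867 = 3.734 kg·m².
T = 2π√(I/(mgd)) = 2π√(3.734/(7.97 × 9.81 × 0.484)) = 1.97 s.

1.97 s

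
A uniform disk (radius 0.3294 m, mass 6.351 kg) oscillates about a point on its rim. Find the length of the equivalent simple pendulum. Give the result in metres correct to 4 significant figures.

0.4941 m

The equivalent simple-pendulum length is L_eq = I/(md), where I is about the pivot and d = 0.32940 m.
I_cm = ½mR² = 0.34456 kg·m², so I = I_cm + md² = 0.34456 + 0.68911 = 1.0337 kg·m².
L_eq = 1.0337/(6.351 × 0.32940) = 0.4941 m.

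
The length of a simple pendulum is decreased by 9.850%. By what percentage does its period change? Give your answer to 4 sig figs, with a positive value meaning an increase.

-5.053%

T ∝ √L, so T'/T = √(0.90150) = 0.94947.
Percentage change in T = (0.94947 − 1) × 100% = -5.053%.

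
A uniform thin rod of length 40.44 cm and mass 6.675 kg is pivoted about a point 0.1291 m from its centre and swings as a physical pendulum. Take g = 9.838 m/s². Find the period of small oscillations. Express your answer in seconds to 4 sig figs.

For a physical pendulum T = 2π√(I/(mgd)), with d = 0.12910 m from pivot to centre of mass.
I_cm = mL²/12 = 6.675 × 0.4044²/12 = 0.090969 kg·m²; I = I_cm + md² = 0.090969 + 6.675 × 0.12910² = 0.20222 kg·m².
T = 2π√(0.20222/(6.675 × 9.838 × 0.12910)) = 0.9704 s.

0.9704 s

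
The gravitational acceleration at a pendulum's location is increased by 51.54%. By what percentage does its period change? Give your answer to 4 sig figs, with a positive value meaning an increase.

-18.77%

T ∝ 1/√g, so T'/T = 1/√(1.5154) = 0.81234.
Percentage change in T = (0.81234 − 1) × 100% = -18.77%.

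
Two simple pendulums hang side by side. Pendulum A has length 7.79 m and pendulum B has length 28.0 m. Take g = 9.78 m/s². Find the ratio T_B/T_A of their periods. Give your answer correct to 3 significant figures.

T ∝ √L, so T_B/T_A = √(L_B/L_A) = √(28.0/7.79) = 1.90.

1.90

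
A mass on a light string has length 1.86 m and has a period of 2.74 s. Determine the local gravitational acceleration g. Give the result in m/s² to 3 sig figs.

9.78 m/s²

From T = 2π√(L/g), g = 4π²L/T² = 4π² × 1.86/2.740² = 9.78 m/s².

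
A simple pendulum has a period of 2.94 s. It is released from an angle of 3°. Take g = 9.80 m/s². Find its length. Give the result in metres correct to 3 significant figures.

From T = 2π√(L/g), L = gT²/(4π²) = 9.80 × 2.940²/(4π²) = 2.15 m.

2.15 m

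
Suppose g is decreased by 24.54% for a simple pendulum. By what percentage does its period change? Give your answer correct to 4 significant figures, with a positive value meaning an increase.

T ∝ 1/√g, so T'/T = 1/√(0.75460) = 1.1512.
Percentage change in T = (1.1512 − 1) × 100% = 15.12%.

15.12%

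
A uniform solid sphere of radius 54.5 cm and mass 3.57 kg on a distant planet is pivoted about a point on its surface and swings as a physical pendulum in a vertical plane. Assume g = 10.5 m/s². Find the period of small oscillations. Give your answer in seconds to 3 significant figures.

I_cm = (2/5)mr² = 0.4242 kg·m². The pivot is at distance d = 0.545 m from the centre of mass.
By the parallel-axis theorem, I = I_cm + md² = 0.4242 + 1.060 = 1.485 kg·m².
T = 2π√(I/(mgd)) = 2π√(1.485/(3.57 × 10.5 × 0.545)) = 1.69 s.

1.69 s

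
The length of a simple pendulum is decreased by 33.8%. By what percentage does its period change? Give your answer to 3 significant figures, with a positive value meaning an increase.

-18.6%

T ∝ √L, so T'/T = √(0.6620) = 0.8136.
Percentage change in T = (0.8136 − 1) × 100% = -18.6%.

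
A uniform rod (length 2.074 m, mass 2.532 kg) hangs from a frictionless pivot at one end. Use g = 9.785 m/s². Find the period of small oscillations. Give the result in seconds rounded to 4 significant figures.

For a physical pendulum T = 2π√(I/(mgd)), with d = 1.0370 m from pivot to centre of mass.
I_cm = mL²/12 = 2.532 × 2.074²/12 = 0.90761 kg·m²; I = I_cm + md² = 0.90761 + 2.532 × 1.0370² = 3.6304 kg·m².
T = 2π√(3.6304/(2.532 × 9.785 × 1.0370)) = 2.362 s.

2.362 s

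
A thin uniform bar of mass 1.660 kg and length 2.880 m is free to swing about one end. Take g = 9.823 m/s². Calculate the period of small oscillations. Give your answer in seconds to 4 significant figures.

For a physical pendulum T = 2π√(I/(mgd)), with d = 1.4400 m from pivot to centre of mass.
I_cm = mL²/12 = 1.660 × 2.880²/12 = 1.1474 kg·m²; I = I_cm + md² = 1.1474 + 1.660 × 1.4400² = 4.5896 kg·m².
T = 2π√(4.5896/(1.660 × 9.823 × 1.4400)) = 2.778 s.

2.778 s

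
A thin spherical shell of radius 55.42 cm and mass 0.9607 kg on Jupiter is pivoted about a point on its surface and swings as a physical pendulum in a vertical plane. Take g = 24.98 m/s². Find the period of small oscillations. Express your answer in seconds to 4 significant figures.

I_cm = (2/3)mr² = 0.19671 kg·m². The pivot is at distance d = 0.5542 m from the centre of mass.
By the parallel-axis theorem, I = I_cm + md² = 0.19671 + 0.29507 = 0.49178 kg·m².
T = 2π√(I/(mgd)) = 2π√(0.49178/(0.9607 × 24.98 × 0.5542)) = 1.208 s.

1.208 s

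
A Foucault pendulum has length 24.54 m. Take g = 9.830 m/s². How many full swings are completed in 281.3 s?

28

T = 2π√(L/g) = 2π√(24.54/9.830) = 9.9275 s.
Number of complete oscillations = ⌊281.3/9.9275⌋ = ⌊28.335⌋ = 28.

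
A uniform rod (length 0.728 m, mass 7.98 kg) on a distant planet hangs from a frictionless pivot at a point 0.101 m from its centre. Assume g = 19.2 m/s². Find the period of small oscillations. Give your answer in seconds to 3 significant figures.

1.05 s

For a physical pendulum T = 2π√(I/(mgd)), with d = 0.1010 m from pivot to centre of mass.
I_cm = mL²/12 = 7.98 × 0.728²/12 = 0.3524 kg·m²; I = I_cm + md² = 0.3524 + 7.98 × 0.1010² = 0.4338 kg·m².
T = 2π√(0.4338/(7.98 × 19.2 × 0.1010)) = 1.05 s.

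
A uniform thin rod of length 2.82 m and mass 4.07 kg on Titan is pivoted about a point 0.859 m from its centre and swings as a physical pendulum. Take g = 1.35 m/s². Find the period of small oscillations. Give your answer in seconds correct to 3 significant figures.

For a physical pendulum T = 2π√(I/(mgd)), with d = 0.8590 m from pivot to centre of mass.
I_cm = mL²/12 = 4.07 × 2.82²/12 = 2.697 kg·m²; I = I_cm + md² = 2.697 + 4.07 × 0.8590² = 5.700 kg·m².
T = 2π√(5.700/(4.07 × 1.35 × 0.8590)) = 6.91 s.

6.91 s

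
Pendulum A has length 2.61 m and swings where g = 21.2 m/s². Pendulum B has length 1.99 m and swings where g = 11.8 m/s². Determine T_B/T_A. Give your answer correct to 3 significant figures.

T = 2π√(L/g), so T_B/T_A = √((L_B/g_B)/(L_A/g_A)) = √((1.99/11.8)/(2.61/21.2)) = 1.17.

1.17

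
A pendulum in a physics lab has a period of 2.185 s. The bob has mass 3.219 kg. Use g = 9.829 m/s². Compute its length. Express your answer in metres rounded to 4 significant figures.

1.189 m

From T = 2π√(L/g), L = gT²/(4π²) = 9.829 × 2.1850²/(4π²) = 1.189 m.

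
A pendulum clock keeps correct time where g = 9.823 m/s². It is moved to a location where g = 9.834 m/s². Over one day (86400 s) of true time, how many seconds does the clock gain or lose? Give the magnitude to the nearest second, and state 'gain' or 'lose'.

gain 48 s

The clock's period scales as T ∝ 1/√g, so T'/T = √(9.823/9.834) = 0.999441.
In 86400 s of true time the clock registers 86400/0.999441 = 86448.4 s, so it gains 48 s.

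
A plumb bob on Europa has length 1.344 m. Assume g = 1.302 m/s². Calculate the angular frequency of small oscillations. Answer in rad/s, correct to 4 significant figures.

ω = √(g/L) = √(1.302/1.344) = 0.9843 rad/s.

0.9843 rad/s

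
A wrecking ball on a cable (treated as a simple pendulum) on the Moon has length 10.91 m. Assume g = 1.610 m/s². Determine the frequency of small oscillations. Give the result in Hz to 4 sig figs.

0.06114 Hz

T = 2π√(L/g) = 2π√(10.91/1.610) = 16.356 s, so f = 1/T = 0.06114 Hz.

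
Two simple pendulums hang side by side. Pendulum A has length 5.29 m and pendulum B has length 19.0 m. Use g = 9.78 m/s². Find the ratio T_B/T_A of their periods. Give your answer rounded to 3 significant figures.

1.90

T ∝ √L, so T_B/T_A = √(L_B/L_A) = √(19.0/5.29) = 1.90.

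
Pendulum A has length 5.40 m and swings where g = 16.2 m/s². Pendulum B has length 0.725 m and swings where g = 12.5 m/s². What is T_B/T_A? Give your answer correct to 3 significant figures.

0.417

T = 2π√(L/g), so T_B/T_A = √((L_B/g_B)/(L_A/g_A)) = √((0.725/12.5)/(5.40/16.2)) = 0.417.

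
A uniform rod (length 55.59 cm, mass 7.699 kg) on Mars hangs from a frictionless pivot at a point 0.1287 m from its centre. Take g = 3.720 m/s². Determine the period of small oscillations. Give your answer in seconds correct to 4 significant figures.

1.868 s

For a physical pendulum T = 2π√(I/(mgd)), with d = 0.12870 m from pivot to centre of mass.
I_cm = mL²/12 = 7.699 × 0.5559²/12 = 0.19827 kg·m²; I = I_cm + md² = 0.19827 + 7.699 × 0.12870² = 0.32579 kg·m².
T = 2π√(0.32579/(7.699 × 3.720 × 0.12870)) = 1.868 s.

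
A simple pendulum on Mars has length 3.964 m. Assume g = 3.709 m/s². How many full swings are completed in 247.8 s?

38

T = 2π√(L/g) = 2π√(3.964/3.709) = 6.4956 s.
Number of complete oscillations = ⌊247.8/6.4956⌋ = ⌊38.149⌋ = 38.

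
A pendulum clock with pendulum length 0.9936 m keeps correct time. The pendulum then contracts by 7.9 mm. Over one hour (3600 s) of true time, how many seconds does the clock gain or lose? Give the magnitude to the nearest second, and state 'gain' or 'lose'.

gain 14 s

T ∝ √L, so T'/T = √(0.98570/0.9936) = 0.996017.
In 3600 s of true time the clock registers 3600/0.996017 = 3614.4 s, so it gains 14 s.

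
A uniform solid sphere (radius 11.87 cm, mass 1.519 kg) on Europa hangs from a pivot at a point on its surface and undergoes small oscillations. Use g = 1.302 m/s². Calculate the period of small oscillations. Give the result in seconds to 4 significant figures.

I_cm = (2/5)mr² = 0.0085609 kg·m². The pivot is at distance d = 0.1187 m from the centre of mass.
By the parallel-axis theorem, I = I_cm + md² = 0.0085609 + 0.021402 = 0.029963 kg·m².
T = 2π√(I/(mgd)) = 2π√(0.029963/(1.519 × 1.302 × 0.1187)) = 2.245 s.

2.245 s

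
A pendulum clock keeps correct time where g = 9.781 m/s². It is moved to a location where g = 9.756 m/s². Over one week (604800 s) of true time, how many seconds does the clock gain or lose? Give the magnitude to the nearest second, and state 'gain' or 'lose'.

lose 773 s

The clock's period scales as T ∝ 1/√g, so T'/T = √(9.781/9.756) = 1.00128.
In 604800 s of true time the clock registers 604800/1.00128 = 604026.6 s, so it loses 773 s.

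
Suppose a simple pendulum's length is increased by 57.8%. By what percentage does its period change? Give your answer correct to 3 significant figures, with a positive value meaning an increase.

25.6%

T ∝ √L, so T'/T = √(1.578) = 1.256.
Percentage change in T = (1.256 − 1) × 100% = 25.6%.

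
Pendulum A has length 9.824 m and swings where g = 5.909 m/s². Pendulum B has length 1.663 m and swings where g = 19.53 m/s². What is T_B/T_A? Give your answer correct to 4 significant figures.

0.2263

T = 2π√(L/g), so T_B/T_A = √((L_B/g_B)/(L_A/g_A)) = √((1.663/19.53)/(9.824/5.909)) = 0.2263.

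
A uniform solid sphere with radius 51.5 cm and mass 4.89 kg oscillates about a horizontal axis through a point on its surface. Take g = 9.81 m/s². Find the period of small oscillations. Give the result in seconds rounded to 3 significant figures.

I_cm = (2/5)mr² = 0.5188 kg·m². The pivot is at distance d = 0.515 m from the centre of mass.
By the parallel-axis theorem, I = I_cm + md² = 0.5188 + 1.297 = 1.816 kg·m².
T = 2π√(I/(mgd)) = 2π√(1.816/(4.89 × 9.81 × 0.515)) = 1.70 s.

1.70 s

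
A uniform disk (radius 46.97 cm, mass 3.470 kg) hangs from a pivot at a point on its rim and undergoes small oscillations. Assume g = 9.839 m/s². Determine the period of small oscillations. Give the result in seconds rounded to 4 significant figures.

I_cm = ½mr² = 0.38277 kg·m². The pivot is at distance d = 0.4697 m from the centre of mass.
By the parallel-axis theorem, I = I_cm + md² = 0.38277 + 0.76554 = 1.1483 kg·m².
T = 2π√(I/(mgd)) = 2π√(1.1483/(3.470 × 9.839 × 0.4697)) = 1.681 s.

1.681 s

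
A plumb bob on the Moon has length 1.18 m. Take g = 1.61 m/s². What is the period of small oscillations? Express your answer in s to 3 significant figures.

5.38 s

T = 2π√(L/g) = 2π√(1.18/1.61) = 2π × 0.8561 = 5.38 s.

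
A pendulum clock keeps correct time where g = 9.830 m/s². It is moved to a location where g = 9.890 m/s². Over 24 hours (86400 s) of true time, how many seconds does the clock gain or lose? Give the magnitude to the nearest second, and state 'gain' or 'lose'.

The clock's period scales as T ∝ 1/√g, so T'/T = √(9.830/9.890) = 0.996962.
In 86400 s of true time the clock registers 86400/0.996962 = 86663.3 s, so it gains 263 s.

gain 263 s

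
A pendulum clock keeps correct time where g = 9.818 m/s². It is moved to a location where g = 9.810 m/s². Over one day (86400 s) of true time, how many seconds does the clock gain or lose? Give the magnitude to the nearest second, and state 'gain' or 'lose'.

The clock's period scales as T ∝ 1/√g, so T'/T = √(9.818/9.810) = 1.00041.
In 86400 s of true time the clock registers 86400/1.00041 = 86364.8 s, so it loses 35 s.

lose 35 s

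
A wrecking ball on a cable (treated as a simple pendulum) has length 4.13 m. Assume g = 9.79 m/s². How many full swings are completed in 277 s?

T = 2π√(L/g) = 2π√(4.13/9.79) = 4.081 s.
Number of complete oscillations = ⌊277/4.081⌋ = ⌊67.88⌋ = 67.

67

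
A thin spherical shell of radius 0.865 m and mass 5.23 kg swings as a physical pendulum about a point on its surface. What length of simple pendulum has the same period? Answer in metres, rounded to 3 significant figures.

The equivalent simple-pendulum length is L_eq = I/(md), where I is about the pivot and d = 0.8650 m.
I_cm = (2/3)mR² = 2.609 kg·m², so I = I_cm + md² = 2.609 + 3.913 = 6.522 kg·m².
L_eq = 6.522/(5.23 × 0.8650) = 1.44 m.

1.44 m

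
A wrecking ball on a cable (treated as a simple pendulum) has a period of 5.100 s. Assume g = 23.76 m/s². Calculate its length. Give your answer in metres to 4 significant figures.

From T = 2π√(L/g), L = gT²/(4π²) = 23.76 × 5.1000²/(4π²) = 15.65 m.

15.65 m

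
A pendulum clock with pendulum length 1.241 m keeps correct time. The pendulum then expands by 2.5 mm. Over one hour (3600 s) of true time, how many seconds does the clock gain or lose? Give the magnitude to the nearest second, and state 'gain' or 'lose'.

lose 4 s

T ∝ √L, so T'/T = √(1.24350/1.241) = 1.00101.
In 3600 s of true time the clock registers 3600/1.00101 = 3596.4 s, so it loses 4 s.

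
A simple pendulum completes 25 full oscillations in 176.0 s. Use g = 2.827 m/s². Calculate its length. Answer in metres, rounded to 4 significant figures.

3.549 m

T = 176.0/25 = 7.0400 s.
From T = 2π√(L/g), L = gT²/(4π²) = 2.827 × 7.0400²/(4π²) = 3.549 m.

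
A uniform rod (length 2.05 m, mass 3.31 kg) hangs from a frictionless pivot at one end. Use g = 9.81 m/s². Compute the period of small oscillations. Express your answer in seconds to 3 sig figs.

2.35 s

For a physical pendulum T = 2π√(I/(mgd)), with d = 1.025 m from pivot to centre of mass.
I_cm = mL²/12 = 3.31 × 2.05²/12 = 1.159 kg·m²; I = I_cm + md² = 1.159 + 3.31 × 1.025² = 4.637 kg·m².
T = 2π√(4.637/(3.31 × 9.81 × 1.025)) = 2.35 s.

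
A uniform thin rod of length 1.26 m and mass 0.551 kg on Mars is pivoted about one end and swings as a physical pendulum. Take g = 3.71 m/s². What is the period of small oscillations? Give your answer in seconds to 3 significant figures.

For a physical pendulum T = 2π√(I/(mgd)), with d = 0.6300 m from pivot to centre of mass.
I_cm = mL²/12 = 0.551 × 1.26²/12 = 0.07290 kg·m²; I = I_cm + md² = 0.07290 + 0.551 × 0.6300² = 0.2916 kg·m².
T = 2π√(0.2916/(0.551 × 3.71 × 0.6300)) = 2.99 s.

2.99 s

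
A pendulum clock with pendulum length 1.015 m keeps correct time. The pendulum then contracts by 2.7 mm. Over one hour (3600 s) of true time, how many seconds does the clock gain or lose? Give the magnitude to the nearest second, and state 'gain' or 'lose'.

gain 5 s

T ∝ √L, so T'/T = √(1.01230/1.015) = 0.998669.
In 3600 s of true time the clock registers 3600/0.998669 = 3604.8 s, so it gains 5 s.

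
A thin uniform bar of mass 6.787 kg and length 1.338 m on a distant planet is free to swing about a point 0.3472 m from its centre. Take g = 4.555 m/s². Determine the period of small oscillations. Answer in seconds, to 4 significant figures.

For a physical pendulum T = 2π√(I/(mgd)), with d = 0.34720 m from pivot to centre of mass.
I_cm = mL²/12 = 6.787 × 1.338²/12 = 1.0125 kg·m²; I = I_cm + md² = 1.0125 + 6.787 × 0.34720² = 1.8307 kg·m².
T = 2π√(1.8307/(6.787 × 4.555 × 0.34720)) = 2.595 s.

2.595 s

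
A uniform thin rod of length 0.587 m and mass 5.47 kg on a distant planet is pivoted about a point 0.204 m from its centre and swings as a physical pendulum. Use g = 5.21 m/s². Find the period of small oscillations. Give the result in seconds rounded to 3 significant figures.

For a physical pendulum T = 2π√(I/(mgd)), with d = 0.2040 m from pivot to centre of mass.
I_cm = mL²/12 = 5.47 × 0.587²/12 = 0.1571 kg·m²; I = I_cm + md² = 0.1571 + 5.47 × 0.2040² = 0.3847 kg·m².
T = 2π√(0.3847/(5.47 × 5.21 × 0.2040)) = 1.62 s.

1.62 s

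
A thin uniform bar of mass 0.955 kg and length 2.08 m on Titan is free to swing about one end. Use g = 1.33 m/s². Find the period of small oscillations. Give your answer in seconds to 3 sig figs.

6.42 s

For a physical pendulum T = 2π√(I/(mgd)), with d = 1.040 m from pivot to centre of mass.
I_cm = mL²/12 = 0.955 × 2.08²/12 = 0.3443 kg·m²; I = I_cm + md² = 0.3443 + 0.955 × 1.040² = 1.377 kg·m².
T = 2π√(1.377/(0.955 × 1.33 × 1.040)) = 6.42 s.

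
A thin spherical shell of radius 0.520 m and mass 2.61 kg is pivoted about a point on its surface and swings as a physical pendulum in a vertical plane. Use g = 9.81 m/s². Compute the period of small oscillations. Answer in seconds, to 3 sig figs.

1.87 s

I_cm = (2/3)mr² = 0.4705 kg·m². The pivot is at distance d = 0.520 m from the centre of mass.
By the parallel-axis theorem, I = I_cm + md² = 0.4705 + 0.7057 = 1.176 kg·m².
T = 2π√(I/(mgd)) = 2π√(1.176/(2.61 × 9.81 × 0.520)) = 1.87 s.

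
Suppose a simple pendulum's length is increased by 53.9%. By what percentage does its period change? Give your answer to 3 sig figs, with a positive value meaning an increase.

24.1%

T ∝ √L, so T'/T = √(1.539) = 1.241.
Percentage change in T = (1.241 − 1) × 100% = 24.1%.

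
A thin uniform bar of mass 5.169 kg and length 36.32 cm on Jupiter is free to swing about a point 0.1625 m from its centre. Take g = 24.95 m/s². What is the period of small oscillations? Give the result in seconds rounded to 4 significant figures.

For a physical pendulum T = 2π√(I/(mgd)), with d = 0.16250 m from pivot to centre of mass.
I_cm = mL²/12 = 5.169 × 0.3632²/12 = 0.056822 kg·m²; I = I_cm + md² = 0.056822 + 5.169 × 0.16250² = 0.19332 kg·m².
T = 2π√(0.19332/(5.169 × 24.95 × 0.16250)) = 0.6035 s.

0.6035 s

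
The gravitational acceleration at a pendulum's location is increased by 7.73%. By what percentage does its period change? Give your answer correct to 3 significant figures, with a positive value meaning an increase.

-3.65%

T ∝ 1/√g, so T'/T = 1/√(1.077) = 0.9635.
Percentage change in T = (0.9635 − 1) × 100% = -3.65%.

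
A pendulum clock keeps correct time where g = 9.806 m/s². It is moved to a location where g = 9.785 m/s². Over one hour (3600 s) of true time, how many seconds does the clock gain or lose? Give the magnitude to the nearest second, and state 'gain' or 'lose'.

lose 4 s

The clock's period scales as T ∝ 1/√g, so T'/T = √(9.806/9.785) = 1.00107.
In 3600 s of true time the clock registers 3600/1.00107 = 3596.1 s, so it loses 4 s.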